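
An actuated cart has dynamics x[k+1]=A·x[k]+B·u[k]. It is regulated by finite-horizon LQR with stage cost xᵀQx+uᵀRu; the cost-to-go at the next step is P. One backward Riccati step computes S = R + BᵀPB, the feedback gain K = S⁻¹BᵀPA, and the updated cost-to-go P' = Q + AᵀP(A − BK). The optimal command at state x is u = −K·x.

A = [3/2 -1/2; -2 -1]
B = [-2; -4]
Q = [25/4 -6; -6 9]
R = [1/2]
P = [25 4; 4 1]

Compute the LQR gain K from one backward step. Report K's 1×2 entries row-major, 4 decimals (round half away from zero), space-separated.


BᵀP = [-66.0000 -12.0000]
S = R + BᵀPB = [1/2] + [180.0000] = [180.5000]
BᵀPA = [-75.0000 45.0000]
K = S⁻¹·BᵀPA = [-0.4155 0.2493]
A−BK = [0.6690 -0.0014; -3.6620 -0.0028]
AᵀP(A−BK) = [5.0866 -0.0519; -0.0519 0.0312]
P' = Q + AᵀP(A−BK) = [11.3366 -6.0519; -6.0519 9.0312]
tr(P') = 20.3677

-0.4155 0.2493


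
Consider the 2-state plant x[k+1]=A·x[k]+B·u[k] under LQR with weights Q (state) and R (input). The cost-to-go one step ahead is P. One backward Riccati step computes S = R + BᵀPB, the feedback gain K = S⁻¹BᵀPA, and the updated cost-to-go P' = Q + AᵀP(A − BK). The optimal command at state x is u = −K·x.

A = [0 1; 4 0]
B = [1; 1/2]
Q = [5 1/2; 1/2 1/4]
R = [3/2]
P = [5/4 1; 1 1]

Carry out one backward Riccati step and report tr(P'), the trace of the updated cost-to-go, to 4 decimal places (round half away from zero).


12.7344

BᵀP = [1.7500 1.5000]
S = R + BᵀPB = [3/2] + [2.5000] = [4.0000]
BᵀPA = [6.0000 1.7500]
K = S⁻¹·BᵀPA = [1.5000 0.4375]
A−BK = [-1.5000 0.5625; 3.2500 -0.2188]
AᵀP(A−BK) = [7.0000 1.3750; 1.3750 0.4844]
P' = Q + AᵀP(A−BK) = [12.0000 1.8750; 1.8750 0.7344]
tr(P') = 12.7344


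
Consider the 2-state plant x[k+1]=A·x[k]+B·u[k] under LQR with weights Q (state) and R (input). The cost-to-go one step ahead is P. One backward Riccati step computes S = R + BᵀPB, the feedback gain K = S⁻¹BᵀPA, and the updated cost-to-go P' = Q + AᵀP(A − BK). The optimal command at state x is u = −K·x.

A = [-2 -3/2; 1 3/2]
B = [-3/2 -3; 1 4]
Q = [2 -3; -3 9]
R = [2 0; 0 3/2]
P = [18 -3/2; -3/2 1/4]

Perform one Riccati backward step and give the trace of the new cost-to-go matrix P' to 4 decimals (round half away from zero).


BᵀP = [-28.5000 2.5000; -60.0000 5.5000]
S = R + BᵀPB = [2 0; 0 3/2] + [45.2500 95.5000; 95.5000 202.0000] = [47.2500 95.5000; 95.5000 203.5000]
BᵀPA = [59.5000 46.5000; 125.5000 98.2500]
K = S⁻¹·BᵀPA = [0.2484 0.1613; 0.5001 0.4071]
A−BK = [-0.1270 -0.0367; -1.2489 -0.2897]
AᵀP(A−BK) = [0.7030 0.4360; 0.4360 0.3140]
P' = Q + AᵀP(A−BK) = [2.7030 -2.5640; -2.5640 9.3140]
tr(P') = 12.0170

12.0170


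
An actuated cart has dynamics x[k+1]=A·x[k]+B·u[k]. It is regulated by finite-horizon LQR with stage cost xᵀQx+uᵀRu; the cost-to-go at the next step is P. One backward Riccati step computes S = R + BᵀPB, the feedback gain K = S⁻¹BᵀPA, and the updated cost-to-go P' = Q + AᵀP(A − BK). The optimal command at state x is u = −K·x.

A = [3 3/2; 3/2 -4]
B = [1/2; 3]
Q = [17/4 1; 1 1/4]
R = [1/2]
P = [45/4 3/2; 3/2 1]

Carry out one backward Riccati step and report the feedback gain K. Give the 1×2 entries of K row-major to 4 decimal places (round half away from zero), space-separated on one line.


2.1413 0.0112

BᵀP = [10.1250 3.7500]
S = R + BᵀPB = [1/2] + [16.3125] = [16.8125]
BᵀPA = [36.0000 0.1875]
K = S⁻¹·BᵀPA = [2.1413 0.0112]
A−BK = [1.9294 1.4944; -4.9238 -4.0335]
AᵀP(A−BK) = [39.9145 29.5985; 29.5985 23.3104]
P' = Q + AᵀP(A−BK) = [44.1645 30.5985; 30.5985 23.5604]
tr(P') = 67.7249


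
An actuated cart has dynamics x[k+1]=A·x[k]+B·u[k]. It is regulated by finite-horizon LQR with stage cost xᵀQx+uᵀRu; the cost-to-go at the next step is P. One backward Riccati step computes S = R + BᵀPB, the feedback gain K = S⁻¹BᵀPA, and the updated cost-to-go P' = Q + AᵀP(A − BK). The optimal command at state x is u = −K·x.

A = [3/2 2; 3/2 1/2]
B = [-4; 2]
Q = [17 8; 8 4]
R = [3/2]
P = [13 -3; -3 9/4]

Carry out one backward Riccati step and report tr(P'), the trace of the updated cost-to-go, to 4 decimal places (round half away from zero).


30.2695

BᵀP = [-58.0000 16.5000]
S = R + BᵀPB = [3/2] + [265.0000] = [266.5000]
BᵀPA = [-62.2500 -107.7500]
K = S⁻¹·BᵀPA = [-0.2336 -0.4043]
A−BK = [0.5657 0.3827; 1.9672 1.3086]
AᵀP(A−BK) = [6.2719 4.2689; 4.2689 2.9975]
P' = Q + AᵀP(A−BK) = [23.2719 12.2689; 12.2689 6.9975]
tr(P') = 30.2695


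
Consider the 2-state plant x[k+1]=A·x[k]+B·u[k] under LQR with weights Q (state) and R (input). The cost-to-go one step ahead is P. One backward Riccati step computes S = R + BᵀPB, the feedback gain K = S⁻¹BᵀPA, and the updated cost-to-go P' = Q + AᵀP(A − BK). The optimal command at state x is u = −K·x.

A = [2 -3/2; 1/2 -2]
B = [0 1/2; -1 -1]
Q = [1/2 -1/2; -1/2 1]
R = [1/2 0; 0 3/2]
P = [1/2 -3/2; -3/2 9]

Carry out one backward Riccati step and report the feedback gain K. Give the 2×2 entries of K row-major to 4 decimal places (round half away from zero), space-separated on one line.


BᵀP = [1.5000 -9.0000; 1.7500 -9.7500]
S = R + BᵀPB = [1/2 0; 0 3/2] + [9.0000 9.7500; 9.7500 10.6250] = [9.5000 9.7500; 9.7500 12.1250]
BᵀPA = [-1.5000 15.7500; -1.3750 16.8750]
K = S⁻¹·BᵀPA = [-0.2376 1.3137; 0.0776 0.3354]
A−BK = [1.9612 -1.6677; 0.3401 -0.3509]
AᵀP(A−BK) = [1.0004 -0.9433; -0.9433 1.7748]
P' = Q + AᵀP(A−BK) = [1.5004 -1.4433; -1.4433 2.7748]
tr(P') = 4.2752

-0.2376 1.3137 0.0776 0.3354


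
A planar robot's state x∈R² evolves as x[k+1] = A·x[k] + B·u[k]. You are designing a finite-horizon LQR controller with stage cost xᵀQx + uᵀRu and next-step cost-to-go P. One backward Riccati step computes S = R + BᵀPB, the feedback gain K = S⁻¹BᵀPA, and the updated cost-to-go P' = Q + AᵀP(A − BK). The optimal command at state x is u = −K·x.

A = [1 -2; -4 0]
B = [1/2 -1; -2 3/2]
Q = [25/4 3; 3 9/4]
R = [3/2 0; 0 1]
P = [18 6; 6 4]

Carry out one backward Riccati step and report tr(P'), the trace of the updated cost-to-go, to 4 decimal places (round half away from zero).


BᵀP = [-3.0000 -5.0000; -9.0000 0.0000]
S = R + BᵀPB = [3/2 0; 0 1] + [8.5000 -4.5000; -4.5000 9.0000] = [10.0000 -4.5000; -4.5000 10.0000]
BᵀPA = [17.0000 6.0000; -9.0000 18.0000]
K = S⁻¹·BᵀPA = [1.6238 1.7680; -0.1693 2.5956]
A−BK = [0.0188 -0.2884; -0.4984 -0.3574]
AᵀP(A−BK) = [4.8715 5.3041; 5.3041 14.6708]
P' = Q + AᵀP(A−BK) = [11.1215 8.3041; 8.3041 16.9208]
tr(P') = 28.0423

28.0423


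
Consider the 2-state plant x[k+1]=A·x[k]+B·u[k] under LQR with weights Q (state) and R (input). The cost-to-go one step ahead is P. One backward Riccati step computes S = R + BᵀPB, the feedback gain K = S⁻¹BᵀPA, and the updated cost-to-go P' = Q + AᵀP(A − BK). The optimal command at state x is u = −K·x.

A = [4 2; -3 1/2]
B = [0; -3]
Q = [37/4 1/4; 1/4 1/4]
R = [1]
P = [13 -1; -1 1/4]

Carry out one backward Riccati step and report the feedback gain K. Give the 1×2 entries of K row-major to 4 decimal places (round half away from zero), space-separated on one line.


4.3846 1.7308

BᵀP = [3.0000 -0.7500]
S = R + BᵀPB = [1] + [2.2500] = [3.2500]
BᵀPA = [14.2500 5.6250]
K = S⁻¹·BᵀPA = [4.3846 1.7308]
A−BK = [4.0000 2.0000; 10.1538 5.6923]
AᵀP(A−BK) = [171.7692 82.9615; 82.9615 40.3269]
P' = Q + AᵀP(A−BK) = [181.0192 83.2115; 83.2115 40.5769]
tr(P') = 221.5962


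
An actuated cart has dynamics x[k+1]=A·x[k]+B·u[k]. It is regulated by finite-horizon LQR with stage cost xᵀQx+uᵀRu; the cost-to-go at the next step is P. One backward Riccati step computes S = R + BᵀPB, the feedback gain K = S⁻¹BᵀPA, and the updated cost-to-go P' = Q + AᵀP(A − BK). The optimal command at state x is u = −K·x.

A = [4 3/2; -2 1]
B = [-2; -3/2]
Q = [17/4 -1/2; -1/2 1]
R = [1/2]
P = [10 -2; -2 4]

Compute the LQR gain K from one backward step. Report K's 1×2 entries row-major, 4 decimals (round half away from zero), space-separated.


BᵀP = [-17.0000 -2.0000]
S = R + BᵀPB = [1/2] + [37.0000] = [37.5000]
BᵀPA = [-64.0000 -27.5000]
K = S⁻¹·BᵀPA = [-1.7067 -0.7333]
A−BK = [0.5867 0.0333; -4.5600 -0.1000]
AᵀP(A−BK) = [98.7733 3.0667; 3.0667 0.3333]
P' = Q + AᵀP(A−BK) = [103.0233 2.5667; 2.5667 1.3333]
tr(P') = 104.3567

-1.7067 -0.7333


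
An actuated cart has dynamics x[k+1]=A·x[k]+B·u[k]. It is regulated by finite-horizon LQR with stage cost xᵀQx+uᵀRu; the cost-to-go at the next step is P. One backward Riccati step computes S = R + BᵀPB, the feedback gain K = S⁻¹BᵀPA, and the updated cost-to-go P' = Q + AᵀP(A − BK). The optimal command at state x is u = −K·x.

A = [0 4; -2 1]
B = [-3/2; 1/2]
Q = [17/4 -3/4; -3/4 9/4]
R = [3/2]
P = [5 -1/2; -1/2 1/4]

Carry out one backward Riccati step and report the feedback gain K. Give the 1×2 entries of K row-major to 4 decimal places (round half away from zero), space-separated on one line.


-0.1290 -2.2212

BᵀP = [-7.7500 0.8750]
S = R + BᵀPB = [3/2] + [12.0625] = [13.5625]
BᵀPA = [-1.7500 -30.1250]
K = S⁻¹·BᵀPA = [-0.1290 -2.2212]
A−BK = [-0.1935 0.6682; -1.9355 2.1106]
AᵀP(A−BK) = [0.7742 -0.3871; -0.3871 9.3364]
P' = Q + AᵀP(A−BK) = [5.0242 -1.1371; -1.1371 11.5864]
tr(P') = 16.6106


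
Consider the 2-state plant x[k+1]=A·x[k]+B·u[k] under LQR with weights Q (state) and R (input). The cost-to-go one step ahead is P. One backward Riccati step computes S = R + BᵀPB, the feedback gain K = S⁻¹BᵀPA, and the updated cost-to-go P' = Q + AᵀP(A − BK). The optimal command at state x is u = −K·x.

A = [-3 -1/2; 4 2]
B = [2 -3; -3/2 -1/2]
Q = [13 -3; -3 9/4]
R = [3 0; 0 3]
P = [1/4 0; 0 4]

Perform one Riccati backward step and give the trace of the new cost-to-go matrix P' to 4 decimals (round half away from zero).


BᵀP = [0.5000 -6.0000; -0.7500 -2.0000]
S = R + BᵀPB = [3 0; 0 3] + [10.0000 1.5000; 1.5000 3.2500] = [13.0000 1.5000; 1.5000 6.2500]
BᵀPA = [-25.5000 -12.2500; -5.7500 -3.6250]
K = S⁻¹·BᵀPA = [-1.9082 -0.9003; -0.4620 -0.3639]
A−BK = [-0.5696 0.2089; 0.9066 0.4676]
AᵀP(A−BK) = [14.9335 7.3244; 7.3244 3.7144]
P' = Q + AᵀP(A−BK) = [27.9335 4.3244; 4.3244 5.9644]
tr(P') = 33.8979

33.8979


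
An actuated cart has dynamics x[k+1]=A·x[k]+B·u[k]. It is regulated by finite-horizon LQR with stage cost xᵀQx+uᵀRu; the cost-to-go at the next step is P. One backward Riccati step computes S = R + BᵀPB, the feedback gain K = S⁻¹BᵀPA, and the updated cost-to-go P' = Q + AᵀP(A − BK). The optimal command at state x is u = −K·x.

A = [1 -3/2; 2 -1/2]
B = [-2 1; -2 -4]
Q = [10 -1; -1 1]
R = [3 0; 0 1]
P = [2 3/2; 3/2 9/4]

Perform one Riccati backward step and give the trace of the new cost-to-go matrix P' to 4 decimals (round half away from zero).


BᵀP = [-7.0000 -7.5000; -4.0000 -7.5000]
S = R + BᵀPB = [3 0; 0 1] + [29.0000 23.0000; 23.0000 26.0000] = [32.0000 23.0000; 23.0000 27.0000]
BᵀPA = [-22.0000 14.2500; -19.0000 9.7500]
K = S⁻¹·BᵀPA = [-0.4687 0.4791; -0.3045 -0.0470]
A−BK = [0.3672 -0.4948; -0.1552 0.2701]
AᵀP(A−BK) = [0.9045 -0.8530; -0.8530 0.9437]
P' = Q + AᵀP(A−BK) = [10.9045 -1.8530; -1.8530 1.9437]
tr(P') = 12.8481

12.8481


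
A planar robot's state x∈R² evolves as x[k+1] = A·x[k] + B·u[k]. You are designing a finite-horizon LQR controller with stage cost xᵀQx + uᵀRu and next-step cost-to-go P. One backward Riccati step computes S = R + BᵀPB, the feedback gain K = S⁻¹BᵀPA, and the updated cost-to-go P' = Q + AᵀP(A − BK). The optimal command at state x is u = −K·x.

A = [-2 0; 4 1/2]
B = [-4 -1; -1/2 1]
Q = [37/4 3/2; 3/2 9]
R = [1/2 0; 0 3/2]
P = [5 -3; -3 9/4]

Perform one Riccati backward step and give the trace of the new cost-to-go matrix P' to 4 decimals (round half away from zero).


25.1319

BᵀP = [-18.5000 10.8750; -8.0000 5.2500]
S = R + BᵀPB = [1/2 0; 0 3/2] + [68.5625 29.3750; 29.3750 13.2500] = [69.0625 29.3750; 29.3750 14.7500]
BᵀPA = [80.5000 5.4375; 37.0000 2.6250]
K = S⁻¹·BᵀPA = [0.6451 0.0199; 1.2237 0.1384]
A−BK = [1.8042 0.2179; 3.0989 0.3715]
AᵀP(A−BK) = [6.7908 0.7799; 0.7799 0.0912]
P' = Q + AᵀP(A−BK) = [16.0408 2.2799; 2.2799 9.0912]
tr(P') = 25.1319


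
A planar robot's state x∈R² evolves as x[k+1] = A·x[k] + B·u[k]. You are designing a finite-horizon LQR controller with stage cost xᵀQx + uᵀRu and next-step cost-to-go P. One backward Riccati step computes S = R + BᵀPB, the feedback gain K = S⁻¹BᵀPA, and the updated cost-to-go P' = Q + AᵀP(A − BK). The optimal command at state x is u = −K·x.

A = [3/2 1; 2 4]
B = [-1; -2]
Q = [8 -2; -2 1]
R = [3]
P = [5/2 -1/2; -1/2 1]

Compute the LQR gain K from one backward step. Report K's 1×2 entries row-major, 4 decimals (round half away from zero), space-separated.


BᵀP = [-1.5000 -1.5000]
S = R + BᵀPB = [3] + [4.5000] = [7.5000]
BᵀPA = [-5.2500 -7.5000]
K = S⁻¹·BᵀPA = [-0.7000 -1.0000]
A−BK = [0.8000 0.0000; 0.6000 2.0000]
AᵀP(A−BK) = [2.9500 2.5000; 2.5000 7.0000]
P' = Q + AᵀP(A−BK) = [10.9500 0.5000; 0.5000 8.0000]
tr(P') = 18.9500

-0.7000 -1.0000


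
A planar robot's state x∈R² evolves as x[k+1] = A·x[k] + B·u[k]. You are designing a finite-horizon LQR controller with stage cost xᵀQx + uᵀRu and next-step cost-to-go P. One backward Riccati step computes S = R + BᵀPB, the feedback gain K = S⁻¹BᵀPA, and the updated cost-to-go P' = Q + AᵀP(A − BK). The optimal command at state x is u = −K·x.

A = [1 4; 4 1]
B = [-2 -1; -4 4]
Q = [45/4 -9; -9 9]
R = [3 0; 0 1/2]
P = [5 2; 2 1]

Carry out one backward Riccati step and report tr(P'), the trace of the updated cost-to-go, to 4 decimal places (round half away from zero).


BᵀP = [-18.0000 -8.0000; 3.0000 2.0000]
S = R + BᵀPB = [3 0; 0 1/2] + [68.0000 -14.0000; -14.0000 5.0000] = [71.0000 -14.0000; -14.0000 5.5000]
BᵀPA = [-50.0000 -80.0000; 11.0000 14.0000]
K = S⁻¹·BᵀPA = [-0.6221 -1.2545; 0.4165 -0.6478]
A−BK = [0.1722 0.8432; -0.1542 -1.4267]
AᵀP(A−BK) = [1.3136 2.4010; 2.4010 5.7095]
P' = Q + AᵀP(A−BK) = [12.5636 -6.5990; -6.5990 14.7095]
tr(P') = 27.2731

27.2731


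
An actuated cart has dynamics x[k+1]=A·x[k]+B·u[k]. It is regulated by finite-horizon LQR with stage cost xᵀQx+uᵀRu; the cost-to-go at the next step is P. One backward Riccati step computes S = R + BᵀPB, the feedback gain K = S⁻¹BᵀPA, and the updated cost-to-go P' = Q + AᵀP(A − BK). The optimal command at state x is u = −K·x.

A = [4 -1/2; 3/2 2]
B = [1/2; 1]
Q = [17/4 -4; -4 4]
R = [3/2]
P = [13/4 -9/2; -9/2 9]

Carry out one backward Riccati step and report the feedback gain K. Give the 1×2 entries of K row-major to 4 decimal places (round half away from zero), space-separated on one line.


BᵀP = [-2.8750 6.7500]
S = R + BᵀPB = [3/2] + [5.3125] = [6.8125]
BᵀPA = [-1.3750 14.9375]
K = S⁻¹·BᵀPA = [-0.2018 2.1927]
A−BK = [4.1009 -1.5963; 1.7018 -0.1927]
AᵀP(A−BK) = [17.9725 -9.1101; -9.1101 13.0596]
P' = Q + AᵀP(A−BK) = [22.2225 -13.1101; -13.1101 17.0596]
tr(P') = 39.2821

-0.2018 2.1927


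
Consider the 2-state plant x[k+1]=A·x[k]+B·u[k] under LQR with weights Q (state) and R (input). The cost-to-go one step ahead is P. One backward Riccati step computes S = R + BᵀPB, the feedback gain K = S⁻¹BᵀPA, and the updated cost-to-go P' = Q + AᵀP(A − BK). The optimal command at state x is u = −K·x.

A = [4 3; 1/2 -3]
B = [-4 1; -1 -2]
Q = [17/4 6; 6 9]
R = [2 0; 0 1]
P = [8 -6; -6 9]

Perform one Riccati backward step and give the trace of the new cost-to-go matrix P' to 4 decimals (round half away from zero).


17.9679

BᵀP = [-26.0000 15.0000; 20.0000 -24.0000]
S = R + BᵀPB = [2 0; 0 1] + [89.0000 -56.0000; -56.0000 68.0000] = [91.0000 -56.0000; -56.0000 69.0000]
BᵀPA = [-96.5000 -123.0000; 68.0000 132.0000]
K = S⁻¹·BᵀPA = [-0.9069 -0.3484; 0.2494 1.6303]
A−BK = [0.1228 -0.0239; 0.0920 -0.0878]
AᵀP(A−BK) = [1.7685 1.0204; 1.0204 2.9494]
P' = Q + AᵀP(A−BK) = [6.0185 7.0204; 7.0204 11.9494]
tr(P') = 17.9679


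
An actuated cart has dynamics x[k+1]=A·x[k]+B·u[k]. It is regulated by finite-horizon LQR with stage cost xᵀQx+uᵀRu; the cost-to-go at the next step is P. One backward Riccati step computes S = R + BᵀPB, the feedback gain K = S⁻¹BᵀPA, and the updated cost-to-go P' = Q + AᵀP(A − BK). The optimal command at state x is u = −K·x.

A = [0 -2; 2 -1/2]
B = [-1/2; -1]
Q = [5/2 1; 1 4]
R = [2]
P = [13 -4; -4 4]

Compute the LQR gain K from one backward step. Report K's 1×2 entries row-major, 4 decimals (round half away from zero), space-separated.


BᵀP = [-2.5000 -2.0000]
S = R + BᵀPB = [2] + [3.2500] = [5.2500]
BᵀPA = [-4.0000 6.0000]
K = S⁻¹·BᵀPA = [-0.7619 1.1429]
A−BK = [-0.3810 -1.4286; 1.2381 0.6429]
AᵀP(A−BK) = [12.9524 16.5714; 16.5714 38.1429]
P' = Q + AᵀP(A−BK) = [15.4524 17.5714; 17.5714 42.1429]
tr(P') = 57.5952

-0.7619 1.1429


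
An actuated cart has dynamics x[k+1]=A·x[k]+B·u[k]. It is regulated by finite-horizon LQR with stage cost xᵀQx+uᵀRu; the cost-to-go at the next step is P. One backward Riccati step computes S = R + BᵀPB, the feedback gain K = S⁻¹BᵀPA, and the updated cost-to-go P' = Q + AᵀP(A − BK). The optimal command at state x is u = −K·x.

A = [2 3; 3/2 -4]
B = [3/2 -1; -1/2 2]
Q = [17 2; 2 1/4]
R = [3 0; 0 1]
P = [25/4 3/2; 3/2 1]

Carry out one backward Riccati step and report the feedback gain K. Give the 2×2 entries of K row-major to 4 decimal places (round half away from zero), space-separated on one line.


1.4178 0.7361 0.2888 -1.5195

BᵀP = [8.6250 1.7500; -3.2500 0.5000]
S = R + BᵀPB = [3 0; 0 1] + [12.0625 -5.1250; -5.1250 4.2500] = [15.0625 -5.1250; -5.1250 5.2500]
BᵀPA = [19.8750 18.8750; -5.7500 -11.7500]
K = S⁻¹·BᵀPA = [1.4178 0.7361; 0.2888 -1.5195]
A−BK = [0.1621 0.3763; 1.6314 -0.5929]
AᵀP(A−BK) = [9.7325 2.8828; 2.8828 4.5018]
P' = Q + AᵀP(A−BK) = [26.7325 4.8828; 4.8828 4.7518]
tr(P') = 31.4843


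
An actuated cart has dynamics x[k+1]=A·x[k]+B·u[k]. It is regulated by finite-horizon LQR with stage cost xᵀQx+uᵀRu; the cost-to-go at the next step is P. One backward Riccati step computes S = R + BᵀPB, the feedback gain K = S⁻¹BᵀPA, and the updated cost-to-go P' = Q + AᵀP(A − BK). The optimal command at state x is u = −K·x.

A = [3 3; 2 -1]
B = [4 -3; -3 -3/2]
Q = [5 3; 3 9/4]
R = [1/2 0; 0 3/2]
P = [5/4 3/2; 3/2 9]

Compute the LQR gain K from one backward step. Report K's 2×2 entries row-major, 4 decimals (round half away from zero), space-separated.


-0.1227 0.4876 -1.0821 -0.3146

BᵀP = [0.5000 -21.0000; -6.0000 -18.0000]
S = R + BᵀPB = [1/2 0; 0 3/2] + [65.0000 30.0000; 30.0000 45.0000] = [65.5000 30.0000; 30.0000 46.5000]
BᵀPA = [-40.5000 22.5000; -54.0000 0.0000]
K = S⁻¹·BᵀPA = [-0.1227 0.4876; -1.0821 -0.3146]
A−BK = [0.2443 0.1059; 0.0087 -0.0091]
AᵀP(A−BK) = [1.8458 0.5104; 0.5104 0.2792]
P' = Q + AᵀP(A−BK) = [6.8458 3.5104; 3.5104 2.5292]
tr(P') = 9.3750


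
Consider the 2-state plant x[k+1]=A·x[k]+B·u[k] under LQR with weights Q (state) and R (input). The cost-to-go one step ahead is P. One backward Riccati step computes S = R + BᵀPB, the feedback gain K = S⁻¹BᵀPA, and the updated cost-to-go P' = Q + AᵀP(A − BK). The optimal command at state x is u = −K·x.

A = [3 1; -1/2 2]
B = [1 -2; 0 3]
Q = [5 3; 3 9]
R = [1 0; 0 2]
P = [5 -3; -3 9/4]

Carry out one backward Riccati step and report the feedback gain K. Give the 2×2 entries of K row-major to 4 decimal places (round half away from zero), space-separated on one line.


0.8018 0.4171 -0.6152 0.1843

BᵀP = [5.0000 -3.0000; -19.0000 12.7500]
S = R + BᵀPB = [1 0; 0 2] + [5.0000 -19.0000; -19.0000 76.2500] = [6.0000 -19.0000; -19.0000 78.2500]
BᵀPA = [16.5000 -1.0000; -63.3750 6.5000]
K = S⁻¹·BᵀPA = [0.8018 0.4171; -0.6152 0.1843]
A−BK = [0.9677 0.9516; 1.3456 1.4470]
AᵀP(A−BK) = [2.3433 1.0507; 1.0507 1.2189]
P' = Q + AᵀP(A−BK) = [7.3433 4.0507; 4.0507 10.2189]
tr(P') = 17.5622


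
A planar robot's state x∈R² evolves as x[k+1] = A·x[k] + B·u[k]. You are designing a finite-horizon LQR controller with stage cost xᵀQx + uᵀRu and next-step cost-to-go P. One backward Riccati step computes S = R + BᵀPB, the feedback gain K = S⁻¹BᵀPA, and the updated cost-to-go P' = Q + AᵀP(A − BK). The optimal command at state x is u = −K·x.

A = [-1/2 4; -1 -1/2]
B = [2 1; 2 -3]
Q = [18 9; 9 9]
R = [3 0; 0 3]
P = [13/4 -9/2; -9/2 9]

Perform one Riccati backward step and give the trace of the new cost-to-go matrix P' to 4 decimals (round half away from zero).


33.9450

BᵀP = [-2.5000 9.0000; 16.7500 -31.5000]
S = R + BᵀPB = [3 0; 0 3] + [13.0000 -29.5000; -29.5000 111.2500] = [16.0000 -29.5000; -29.5000 114.2500]
BᵀPA = [-7.7500 -14.5000; 23.1250 82.7500]
K = S⁻¹·BᵀPA = [-0.2122 0.8191; 0.1476 0.9358]
A−BK = [-0.2232 1.4260; -0.1327 0.6691]
AᵀP(A−BK) = [0.2543 -0.4170; -0.4170 6.6907]
P' = Q + AᵀP(A−BK) = [18.2543 8.5830; 8.5830 15.6907]
tr(P') = 33.9450


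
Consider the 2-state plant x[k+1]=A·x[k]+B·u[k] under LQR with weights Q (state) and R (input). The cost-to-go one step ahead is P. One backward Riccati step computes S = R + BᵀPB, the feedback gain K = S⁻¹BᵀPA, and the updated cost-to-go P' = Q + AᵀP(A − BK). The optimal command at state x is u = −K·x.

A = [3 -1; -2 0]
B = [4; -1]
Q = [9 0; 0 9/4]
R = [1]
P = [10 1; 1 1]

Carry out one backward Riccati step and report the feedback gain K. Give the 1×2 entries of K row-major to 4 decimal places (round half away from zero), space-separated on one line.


BᵀP = [39.0000 3.0000]
S = R + BᵀPB = [1] + [153.0000] = [154.0000]
BᵀPA = [111.0000 -39.0000]
K = S⁻¹·BᵀPA = [0.7208 -0.2532]
A−BK = [0.1169 0.0130; -1.2792 -0.2532]
AᵀP(A−BK) = [1.9935 0.1104; 0.1104 0.1234]
P' = Q + AᵀP(A−BK) = [10.9935 0.1104; 0.1104 2.3734]
tr(P') = 13.3669

0.7208 -0.2532


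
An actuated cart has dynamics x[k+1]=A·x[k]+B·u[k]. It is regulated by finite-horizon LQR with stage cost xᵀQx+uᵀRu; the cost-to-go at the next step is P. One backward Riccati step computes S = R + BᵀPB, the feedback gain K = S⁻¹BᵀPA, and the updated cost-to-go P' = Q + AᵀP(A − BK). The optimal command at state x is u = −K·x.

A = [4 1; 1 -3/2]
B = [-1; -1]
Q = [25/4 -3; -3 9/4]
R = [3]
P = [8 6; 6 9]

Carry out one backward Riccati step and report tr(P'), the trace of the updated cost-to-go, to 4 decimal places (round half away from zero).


BᵀP = [-14.0000 -15.0000]
S = R + BᵀPB = [3] + [29.0000] = [32.0000]
BᵀPA = [-71.0000 8.5000]
K = S⁻¹·BᵀPA = [-2.2188 0.2656]
A−BK = [1.7813 1.2656; -1.2188 -1.2344]
AᵀP(A−BK) = [27.4688 7.3594; 7.3594 7.9922]
P' = Q + AᵀP(A−BK) = [33.7188 4.3594; 4.3594 10.2422]
tr(P') = 43.9609

43.9609


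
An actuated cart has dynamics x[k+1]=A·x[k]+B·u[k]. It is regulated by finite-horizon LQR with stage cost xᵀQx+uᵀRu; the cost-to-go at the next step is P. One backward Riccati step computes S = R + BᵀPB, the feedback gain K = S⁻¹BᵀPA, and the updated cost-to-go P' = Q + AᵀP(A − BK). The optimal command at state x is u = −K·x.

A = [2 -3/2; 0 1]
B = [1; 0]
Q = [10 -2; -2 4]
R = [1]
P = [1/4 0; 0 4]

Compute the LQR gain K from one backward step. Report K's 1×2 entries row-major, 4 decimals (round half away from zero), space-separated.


0.4000 -0.3000

BᵀP = [0.2500 0.0000]
S = R + BᵀPB = [1] + [0.2500] = [1.2500]
BᵀPA = [0.5000 -0.3750]
K = S⁻¹·BᵀPA = [0.4000 -0.3000]
A−BK = [1.6000 -1.2000; 0.0000 1.0000]
AᵀP(A−BK) = [0.8000 -0.6000; -0.6000 4.4500]
P' = Q + AᵀP(A−BK) = [10.8000 -2.6000; -2.6000 8.4500]
tr(P') = 19.2500


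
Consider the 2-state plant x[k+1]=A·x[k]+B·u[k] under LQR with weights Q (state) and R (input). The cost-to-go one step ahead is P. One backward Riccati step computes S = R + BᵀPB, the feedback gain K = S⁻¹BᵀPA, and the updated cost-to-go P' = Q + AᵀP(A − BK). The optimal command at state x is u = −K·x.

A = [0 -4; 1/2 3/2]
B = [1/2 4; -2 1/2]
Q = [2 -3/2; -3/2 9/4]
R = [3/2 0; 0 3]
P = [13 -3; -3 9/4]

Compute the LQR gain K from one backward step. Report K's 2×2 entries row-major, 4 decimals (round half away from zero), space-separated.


BᵀP = [12.5000 -6.0000; 50.5000 -10.8750]
S = R + BᵀPB = [3/2 0; 0 3] + [18.2500 47.0000; 47.0000 196.5625] = [19.7500 47.0000; 47.0000 199.5625]
BᵀPA = [-3.0000 -59.0000; -5.4375 -218.3125]
K = S⁻¹·BᵀPA = [-0.1981 -0.8737; 0.0194 -0.8882]
A−BK = [0.0214 -0.0104; 0.0942 0.1968]
AᵀP(A−BK) = [0.0738 0.2370; 0.2370 3.6124]
P' = Q + AᵀP(A−BK) = [2.0738 -1.2630; -1.2630 5.8624]
tr(P') = 7.9362

-0.1981 -0.8737 0.0194 -0.8882


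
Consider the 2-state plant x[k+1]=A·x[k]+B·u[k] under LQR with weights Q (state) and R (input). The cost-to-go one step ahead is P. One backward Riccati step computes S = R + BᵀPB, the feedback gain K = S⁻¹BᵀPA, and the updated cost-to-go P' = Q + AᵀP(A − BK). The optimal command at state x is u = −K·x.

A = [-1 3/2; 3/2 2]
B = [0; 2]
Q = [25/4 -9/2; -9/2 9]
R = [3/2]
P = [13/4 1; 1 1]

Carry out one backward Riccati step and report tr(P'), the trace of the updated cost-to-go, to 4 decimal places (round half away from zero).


25.9716

BᵀP = [2.0000 2.0000]
S = R + BᵀPB = [3/2] + [4.0000] = [5.5000]
BᵀPA = [1.0000 7.0000]
K = S⁻¹·BᵀPA = [0.1818 1.2727]
A−BK = [-1.0000 1.5000; 1.1364 -0.5455]
AᵀP(A−BK) = [2.3182 -2.8977; -2.8977 8.4034]
P' = Q + AᵀP(A−BK) = [8.5682 -7.3977; -7.3977 17.4034]
tr(P') = 25.9716


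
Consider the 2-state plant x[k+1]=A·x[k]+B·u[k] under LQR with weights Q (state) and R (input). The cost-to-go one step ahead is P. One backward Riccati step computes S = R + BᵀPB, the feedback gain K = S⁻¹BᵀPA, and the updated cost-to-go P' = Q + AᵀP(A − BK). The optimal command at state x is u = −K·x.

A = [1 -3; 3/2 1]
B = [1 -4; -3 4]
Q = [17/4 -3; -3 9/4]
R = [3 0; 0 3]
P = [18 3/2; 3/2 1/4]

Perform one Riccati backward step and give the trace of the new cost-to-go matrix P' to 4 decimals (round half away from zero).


BᵀP = [13.5000 0.7500; -66.0000 -5.0000]
S = R + BᵀPB = [3 0; 0 3] + [11.2500 -51.0000; -51.0000 244.0000] = [14.2500 -51.0000; -51.0000 247.0000]
BᵀPA = [14.6250 -39.7500; -73.5000 193.0000]
K = S⁻¹·BᵀPA = [-0.1482 0.0269; -0.3282 0.7869]
A−BK = [-0.1645 0.1208; 2.3682 -2.0669]
AᵀP(A−BK) = [1.1094 -1.4290; -1.4290 2.4416]
P' = Q + AᵀP(A−BK) = [5.3594 -4.4290; -4.4290 4.6916]
tr(P') = 10.0510

10.0510


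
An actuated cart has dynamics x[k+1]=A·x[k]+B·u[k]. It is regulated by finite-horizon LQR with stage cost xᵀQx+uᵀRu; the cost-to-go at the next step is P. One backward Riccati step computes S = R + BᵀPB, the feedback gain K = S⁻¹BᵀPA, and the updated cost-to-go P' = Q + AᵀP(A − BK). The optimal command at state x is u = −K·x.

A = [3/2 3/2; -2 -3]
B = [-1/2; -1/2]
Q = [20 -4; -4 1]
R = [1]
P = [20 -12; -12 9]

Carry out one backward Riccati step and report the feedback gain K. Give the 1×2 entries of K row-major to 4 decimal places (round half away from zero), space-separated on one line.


BᵀP = [-4.0000 1.5000]
S = R + BᵀPB = [1] + [1.2500] = [2.2500]
BᵀPA = [-9.0000 -10.5000]
K = S⁻¹·BᵀPA = [-4.0000 -4.6667]
A−BK = [-0.5000 -0.8333; -4.0000 -5.3333]
AᵀP(A−BK) = [117.0000 147.0000; 147.0000 185.0000]
P' = Q + AᵀP(A−BK) = [137.0000 143.0000; 143.0000 186.0000]
tr(P') = 323.0000

-4.0000 -4.6667


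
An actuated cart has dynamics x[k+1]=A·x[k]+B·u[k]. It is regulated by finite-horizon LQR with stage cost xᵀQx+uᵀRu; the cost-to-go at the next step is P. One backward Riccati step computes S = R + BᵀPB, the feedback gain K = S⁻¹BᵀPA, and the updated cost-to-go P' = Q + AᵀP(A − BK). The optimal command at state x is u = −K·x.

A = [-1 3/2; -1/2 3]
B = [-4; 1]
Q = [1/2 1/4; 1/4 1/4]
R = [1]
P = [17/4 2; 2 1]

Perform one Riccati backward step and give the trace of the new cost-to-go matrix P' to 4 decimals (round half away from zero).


2.4329

BᵀP = [-15.0000 -7.0000]
S = R + BᵀPB = [1] + [53.0000] = [54.0000]
BᵀPA = [18.5000 -43.5000]
K = S⁻¹·BᵀPA = [0.3426 -0.8056]
A−BK = [0.3704 -1.7222; -0.8426 3.8056]
AᵀP(A−BK) = [0.1620 -0.4722; -0.4722 1.5208]
P' = Q + AᵀP(A−BK) = [0.6620 -0.2222; -0.2222 1.7708]
tr(P') = 2.4329


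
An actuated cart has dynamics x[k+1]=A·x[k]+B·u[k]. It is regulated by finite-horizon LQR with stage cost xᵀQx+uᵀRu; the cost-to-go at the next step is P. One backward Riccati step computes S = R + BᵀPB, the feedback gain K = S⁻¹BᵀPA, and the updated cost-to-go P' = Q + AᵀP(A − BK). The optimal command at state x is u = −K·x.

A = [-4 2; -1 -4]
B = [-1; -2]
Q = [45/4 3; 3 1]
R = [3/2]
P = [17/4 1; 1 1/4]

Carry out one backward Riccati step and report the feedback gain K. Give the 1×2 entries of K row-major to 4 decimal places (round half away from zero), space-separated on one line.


BᵀP = [-6.2500 -1.5000]
S = R + BᵀPB = [3/2] + [9.2500] = [10.7500]
BᵀPA = [26.5000 -6.5000]
K = S⁻¹·BᵀPA = [2.4651 -0.6047]
A−BK = [-1.5349 1.3953; 3.9302 -5.2093]
AᵀP(A−BK) = [10.9244 -2.9767; -2.9767 1.0698]
P' = Q + AᵀP(A−BK) = [22.1744 0.0233; 0.0233 2.0698]
tr(P') = 24.2442

2.4651 -0.6047


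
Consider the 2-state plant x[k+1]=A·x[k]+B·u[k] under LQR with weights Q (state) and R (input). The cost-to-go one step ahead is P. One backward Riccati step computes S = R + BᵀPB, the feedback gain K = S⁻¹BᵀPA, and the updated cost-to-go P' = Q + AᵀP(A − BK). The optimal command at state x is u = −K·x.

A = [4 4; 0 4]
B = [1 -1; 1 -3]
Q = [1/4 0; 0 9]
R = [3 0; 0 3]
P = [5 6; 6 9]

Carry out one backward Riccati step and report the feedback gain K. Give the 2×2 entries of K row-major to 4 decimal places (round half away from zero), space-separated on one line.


BᵀP = [11.0000 15.0000; -23.0000 -33.0000]
S = R + BᵀPB = [3 0; 0 3] + [26.0000 -56.0000; -56.0000 122.0000] = [29.0000 -56.0000; -56.0000 125.0000]
BᵀPA = [44.0000 104.0000; -92.0000 -224.0000]
K = S⁻¹·BᵀPA = [0.7117 0.9325; -0.4172 -1.3742]
A−BK = [2.8712 1.6933; -1.9632 -1.0552]
AᵀP(A−BK) = [10.3067 8.5399; 8.5399 11.1902]
P' = Q + AᵀP(A−BK) = [10.5567 8.5399; 8.5399 20.1902]
tr(P') = 30.7469

0.7117 0.9325 -0.4172 -1.3742


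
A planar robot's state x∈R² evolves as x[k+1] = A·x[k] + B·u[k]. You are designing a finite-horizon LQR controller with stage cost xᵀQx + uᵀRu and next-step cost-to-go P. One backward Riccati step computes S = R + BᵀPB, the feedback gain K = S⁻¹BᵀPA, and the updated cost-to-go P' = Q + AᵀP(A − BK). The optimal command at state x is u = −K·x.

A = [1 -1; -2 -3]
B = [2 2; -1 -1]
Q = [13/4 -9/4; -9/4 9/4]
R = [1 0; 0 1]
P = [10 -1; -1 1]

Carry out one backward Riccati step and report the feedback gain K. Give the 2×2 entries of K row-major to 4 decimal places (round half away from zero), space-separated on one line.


0.2967 -0.1319 0.2967 -0.1319

BᵀP = [21.0000 -3.0000; 21.0000 -3.0000]
S = R + BᵀPB = [1 0; 0 1] + [45.0000 45.0000; 45.0000 45.0000] = [46.0000 45.0000; 45.0000 46.0000]
BᵀPA = [27.0000 -12.0000; 27.0000 -12.0000]
K = S⁻¹·BᵀPA = [0.2967 -0.1319; 0.2967 -0.1319]
A−BK = [-0.1868 -0.4725; -1.4066 -3.2637]
AᵀP(A−BK) = [1.9780 4.1209; 4.1209 9.8352]
P' = Q + AᵀP(A−BK) = [5.2280 1.8709; 1.8709 12.0852]
tr(P') = 17.3132


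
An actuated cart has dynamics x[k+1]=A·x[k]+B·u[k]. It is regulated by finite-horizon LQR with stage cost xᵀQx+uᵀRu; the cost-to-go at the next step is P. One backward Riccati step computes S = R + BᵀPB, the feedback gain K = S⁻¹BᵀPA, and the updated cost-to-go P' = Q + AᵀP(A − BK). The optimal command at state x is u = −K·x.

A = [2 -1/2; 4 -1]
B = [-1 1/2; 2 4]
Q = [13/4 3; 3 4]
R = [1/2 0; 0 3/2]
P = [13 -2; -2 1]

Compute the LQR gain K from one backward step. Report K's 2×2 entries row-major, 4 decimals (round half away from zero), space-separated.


-1.1046 0.2762 1.3556 -0.3389

BᵀP = [-17.0000 4.0000; -1.5000 3.0000]
S = R + BᵀPB = [1/2 0; 0 3/2] + [25.0000 7.5000; 7.5000 11.2500] = [25.5000 7.5000; 7.5000 12.7500]
BᵀPA = [-18.0000 4.5000; 9.0000 -2.2500]
K = S⁻¹·BᵀPA = [-1.1046 0.2762; 1.3556 -0.3389]
A−BK = [0.2176 -0.0544; 0.7866 -0.1967]
AᵀP(A−BK) = [3.9163 -0.9791; -0.9791 0.2448]
P' = Q + AᵀP(A−BK) = [7.1663 2.0209; 2.0209 4.2448]
tr(P') = 11.4111


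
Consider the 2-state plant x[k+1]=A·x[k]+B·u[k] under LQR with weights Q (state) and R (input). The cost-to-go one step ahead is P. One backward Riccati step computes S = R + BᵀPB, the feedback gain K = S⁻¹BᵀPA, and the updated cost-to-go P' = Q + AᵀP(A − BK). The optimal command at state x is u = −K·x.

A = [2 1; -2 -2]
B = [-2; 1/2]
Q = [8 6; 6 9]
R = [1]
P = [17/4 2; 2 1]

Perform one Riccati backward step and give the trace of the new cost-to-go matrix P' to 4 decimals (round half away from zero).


17.7412

BᵀP = [-7.5000 -3.5000]
S = R + BᵀPB = [1] + [13.2500] = [14.2500]
BᵀPA = [-8.0000 -0.5000]
K = S⁻¹·BᵀPA = [-0.5614 -0.0351]
A−BK = [0.8772 0.9298; -1.7193 -1.9825]
AᵀP(A−BK) = [0.5088 0.2193; 0.2193 0.2325]
P' = Q + AᵀP(A−BK) = [8.5088 6.2193; 6.2193 9.2325]
tr(P') = 17.7412


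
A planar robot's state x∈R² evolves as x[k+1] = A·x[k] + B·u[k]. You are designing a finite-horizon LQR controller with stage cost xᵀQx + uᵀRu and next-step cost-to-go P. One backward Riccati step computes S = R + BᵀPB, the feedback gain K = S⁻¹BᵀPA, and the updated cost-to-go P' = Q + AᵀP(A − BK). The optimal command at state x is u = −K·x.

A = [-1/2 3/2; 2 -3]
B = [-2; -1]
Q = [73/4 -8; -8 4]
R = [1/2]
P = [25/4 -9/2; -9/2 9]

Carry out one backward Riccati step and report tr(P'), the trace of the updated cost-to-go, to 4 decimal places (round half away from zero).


194.6780

BᵀP = [-8.0000 0.0000]
S = R + BᵀPB = [1/2] + [16.0000] = [16.5000]
BᵀPA = [4.0000 -12.0000]
K = S⁻¹·BᵀPA = [0.2424 -0.7273]
A−BK = [-0.0152 0.0455; 2.2424 -3.7273]
AᵀP(A−BK) = [45.5928 -76.0284; -76.0284 126.8352]
P' = Q + AᵀP(A−BK) = [63.8428 -84.0284; -84.0284 130.8352]
tr(P') = 194.6780


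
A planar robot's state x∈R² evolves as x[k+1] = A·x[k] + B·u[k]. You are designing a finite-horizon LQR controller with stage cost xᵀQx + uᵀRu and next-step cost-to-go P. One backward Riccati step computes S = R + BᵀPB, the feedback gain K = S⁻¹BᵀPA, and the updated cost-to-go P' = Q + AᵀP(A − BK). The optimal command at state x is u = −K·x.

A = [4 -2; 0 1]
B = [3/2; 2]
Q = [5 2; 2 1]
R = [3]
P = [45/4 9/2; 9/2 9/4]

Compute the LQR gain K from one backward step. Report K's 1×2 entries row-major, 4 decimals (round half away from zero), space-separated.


1.6093 -0.6297

BᵀP = [25.8750 11.2500]
S = R + BᵀPB = [3] + [61.3125] = [64.3125]
BᵀPA = [103.5000 -40.5000]
K = S⁻¹·BᵀPA = [1.6093 -0.6297]
A−BK = [1.5860 -1.0554; -3.2187 2.2595]
AᵀP(A−BK) = [13.4344 -6.8222; -6.8222 3.7456]
P' = Q + AᵀP(A−BK) = [18.4344 -4.8222; -4.8222 4.7456]
tr(P') = 23.1800


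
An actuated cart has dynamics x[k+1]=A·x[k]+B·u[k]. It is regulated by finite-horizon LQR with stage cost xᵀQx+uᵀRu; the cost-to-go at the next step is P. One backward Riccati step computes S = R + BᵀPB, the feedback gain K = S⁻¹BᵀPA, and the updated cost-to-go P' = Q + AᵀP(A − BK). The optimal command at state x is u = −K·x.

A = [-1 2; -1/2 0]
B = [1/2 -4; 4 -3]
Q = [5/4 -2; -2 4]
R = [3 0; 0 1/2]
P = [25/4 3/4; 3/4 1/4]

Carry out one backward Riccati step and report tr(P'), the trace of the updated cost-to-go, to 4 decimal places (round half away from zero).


5.5935

BᵀP = [6.1250 1.3750; -27.2500 -3.7500]
S = R + BᵀPB = [3 0; 0 1/2] + [8.5625 -28.6250; -28.6250 120.2500] = [11.5625 -28.6250; -28.6250 120.7500]
BᵀPA = [-6.8125 12.2500; 29.1250 -54.5000]
K = S⁻¹·BᵀPA = [0.0192 -0.1402; 0.2458 -0.4846]
A−BK = [-0.0266 0.1318; 0.1603 -0.8929]
AᵀP(A−BK) = [0.0358 -0.0917; -0.0917 0.3077]
P' = Q + AᵀP(A−BK) = [1.2858 -2.0917; -2.0917 4.3077]
tr(P') = 5.5935


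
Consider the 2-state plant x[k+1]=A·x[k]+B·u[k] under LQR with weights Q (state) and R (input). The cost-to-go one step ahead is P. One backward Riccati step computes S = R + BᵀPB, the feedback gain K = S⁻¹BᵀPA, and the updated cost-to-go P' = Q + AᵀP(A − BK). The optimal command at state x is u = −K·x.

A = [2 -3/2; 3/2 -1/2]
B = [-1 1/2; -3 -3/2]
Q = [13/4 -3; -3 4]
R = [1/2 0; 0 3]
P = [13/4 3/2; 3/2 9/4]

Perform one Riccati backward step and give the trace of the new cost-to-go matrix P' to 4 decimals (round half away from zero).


BᵀP = [-7.7500 -8.2500; -0.6250 -2.6250]
S = R + BᵀPB = [1/2 0; 0 3] + [32.5000 8.5000; 8.5000 3.6250] = [33.0000 8.5000; 8.5000 6.6250]
BᵀPA = [-27.8750 15.7500; -5.1875 2.2500]
K = S⁻¹·BᵀPA = [-0.9604 0.5822; 0.4492 -0.4073]
A−BK = [0.8150 -0.7141; -0.7074 0.6356]
AᵀP(A−BK) = [2.6216 -2.1969; -2.1969 1.8720]
P' = Q + AᵀP(A−BK) = [5.8716 -5.1969; -5.1969 5.8720]
tr(P') = 11.7436

11.7436


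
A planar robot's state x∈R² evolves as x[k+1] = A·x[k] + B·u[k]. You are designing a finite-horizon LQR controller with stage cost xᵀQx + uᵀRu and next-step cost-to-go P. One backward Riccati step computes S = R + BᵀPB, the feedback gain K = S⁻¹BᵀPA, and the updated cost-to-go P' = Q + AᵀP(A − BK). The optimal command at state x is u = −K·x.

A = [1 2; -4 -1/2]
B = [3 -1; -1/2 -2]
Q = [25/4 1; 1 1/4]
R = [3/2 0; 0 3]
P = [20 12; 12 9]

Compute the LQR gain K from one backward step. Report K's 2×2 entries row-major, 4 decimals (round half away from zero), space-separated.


0.5603 0.6272 1.3230 0.0035

BᵀP = [54.0000 31.5000; -44.0000 -30.0000]
S = R + BᵀPB = [3/2 0; 0 3] + [146.2500 -117.0000; -117.0000 104.0000] = [147.7500 -117.0000; -117.0000 107.0000]
BᵀPA = [-72.0000 92.2500; 76.0000 -73.0000]
K = S⁻¹·BᵀPA = [0.5603 0.6272; 1.3230 0.0035]
A−BK = [0.6420 0.1220; -1.0739 -0.1793]
AᵀP(A−BK) = [7.7977 0.8872; 0.8872 0.6521]
P' = Q + AᵀP(A−BK) = [14.0477 1.8872; 1.8872 0.9021]
tr(P') = 14.9498


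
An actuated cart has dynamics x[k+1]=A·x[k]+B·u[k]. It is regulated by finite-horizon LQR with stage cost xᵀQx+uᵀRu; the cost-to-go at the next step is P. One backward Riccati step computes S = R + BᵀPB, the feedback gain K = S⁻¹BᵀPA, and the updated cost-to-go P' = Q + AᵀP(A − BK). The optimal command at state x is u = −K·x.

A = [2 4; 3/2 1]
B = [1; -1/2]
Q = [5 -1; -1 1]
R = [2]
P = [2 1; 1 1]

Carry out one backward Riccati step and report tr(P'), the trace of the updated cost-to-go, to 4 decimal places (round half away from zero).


45.9231

BᵀP = [1.5000 0.5000]
S = R + BᵀPB = [2] + [1.2500] = [3.2500]
BᵀPA = [3.7500 6.5000]
K = S⁻¹·BᵀPA = [1.1538 2.0000]
A−BK = [0.8462 2.0000; 2.0769 2.0000]
AᵀP(A−BK) = [11.9231 18.0000; 18.0000 28.0000]
P' = Q + AᵀP(A−BK) = [16.9231 17.0000; 17.0000 29.0000]
tr(P') = 45.9231


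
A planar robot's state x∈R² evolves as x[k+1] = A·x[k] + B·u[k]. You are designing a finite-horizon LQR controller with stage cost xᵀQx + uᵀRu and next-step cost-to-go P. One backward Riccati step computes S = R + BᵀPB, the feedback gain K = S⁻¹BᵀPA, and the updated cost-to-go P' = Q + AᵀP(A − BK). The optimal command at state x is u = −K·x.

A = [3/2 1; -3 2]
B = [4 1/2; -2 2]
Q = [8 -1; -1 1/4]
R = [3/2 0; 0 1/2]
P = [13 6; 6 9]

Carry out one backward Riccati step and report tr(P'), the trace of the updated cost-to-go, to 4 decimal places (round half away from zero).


9.7411

BᵀP = [40.0000 6.0000; 18.5000 21.0000]
S = R + BᵀPB = [3/2 0; 0 1/2] + [148.0000 32.0000; 32.0000 51.2500] = [149.5000 32.0000; 32.0000 51.7500]
BᵀPA = [42.0000 52.0000; -35.2500 60.5000]
K = S⁻¹·BᵀPA = [0.4918 0.1125; -0.9853 1.0995]
A−BK = [0.0253 0.0003; -0.0458 0.0259]
AᵀP(A−BK) = [0.8615 -0.4654; -0.4654 0.6296]
P' = Q + AᵀP(A−BK) = [8.8615 -1.4654; -1.4654 0.8796]
tr(P') = 9.7411


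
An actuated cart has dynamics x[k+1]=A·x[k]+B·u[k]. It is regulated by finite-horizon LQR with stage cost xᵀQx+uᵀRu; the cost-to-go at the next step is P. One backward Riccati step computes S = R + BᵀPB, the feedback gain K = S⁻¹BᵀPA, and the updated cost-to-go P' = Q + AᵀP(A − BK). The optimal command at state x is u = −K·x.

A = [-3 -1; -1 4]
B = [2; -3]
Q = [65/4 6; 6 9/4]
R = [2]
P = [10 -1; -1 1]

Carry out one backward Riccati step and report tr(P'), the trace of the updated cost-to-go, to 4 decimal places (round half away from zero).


BᵀP = [23.0000 -5.0000]
S = R + BᵀPB = [2] + [61.0000] = [63.0000]
BᵀPA = [-64.0000 -43.0000]
K = S⁻¹·BᵀPA = [-1.0159 -0.6825]
A−BK = [-0.9683 0.3651; -4.0476 1.9524]
AᵀP(A−BK) = [19.9841 -6.6825; -6.6825 4.6508]
P' = Q + AᵀP(A−BK) = [36.2341 -0.6825; -0.6825 6.9008]
tr(P') = 43.1349

43.1349
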